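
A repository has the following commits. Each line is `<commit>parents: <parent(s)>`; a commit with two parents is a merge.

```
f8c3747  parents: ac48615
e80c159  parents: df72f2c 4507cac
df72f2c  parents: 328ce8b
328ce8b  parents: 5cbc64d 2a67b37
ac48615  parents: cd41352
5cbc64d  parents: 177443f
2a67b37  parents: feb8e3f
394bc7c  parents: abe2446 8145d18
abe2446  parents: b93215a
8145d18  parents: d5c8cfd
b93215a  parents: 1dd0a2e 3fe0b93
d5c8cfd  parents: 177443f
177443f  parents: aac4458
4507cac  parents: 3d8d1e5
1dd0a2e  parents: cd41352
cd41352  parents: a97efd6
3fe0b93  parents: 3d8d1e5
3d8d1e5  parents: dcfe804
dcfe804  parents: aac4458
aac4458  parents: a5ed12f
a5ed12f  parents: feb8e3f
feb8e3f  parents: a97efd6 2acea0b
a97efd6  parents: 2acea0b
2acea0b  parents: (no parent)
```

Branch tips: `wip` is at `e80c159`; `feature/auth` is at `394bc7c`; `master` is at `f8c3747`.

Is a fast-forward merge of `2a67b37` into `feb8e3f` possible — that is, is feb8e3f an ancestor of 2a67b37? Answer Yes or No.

Yes

A fast-forward from feb8e3f to 2a67b37 is possible iff feb8e3f is an ancestor of 2a67b37.
Ancestors of 2a67b37: {2a67b37, 2acea0b, a97efd6, feb8e3f}.
feb8e3f is among them, so fast-forward is possible.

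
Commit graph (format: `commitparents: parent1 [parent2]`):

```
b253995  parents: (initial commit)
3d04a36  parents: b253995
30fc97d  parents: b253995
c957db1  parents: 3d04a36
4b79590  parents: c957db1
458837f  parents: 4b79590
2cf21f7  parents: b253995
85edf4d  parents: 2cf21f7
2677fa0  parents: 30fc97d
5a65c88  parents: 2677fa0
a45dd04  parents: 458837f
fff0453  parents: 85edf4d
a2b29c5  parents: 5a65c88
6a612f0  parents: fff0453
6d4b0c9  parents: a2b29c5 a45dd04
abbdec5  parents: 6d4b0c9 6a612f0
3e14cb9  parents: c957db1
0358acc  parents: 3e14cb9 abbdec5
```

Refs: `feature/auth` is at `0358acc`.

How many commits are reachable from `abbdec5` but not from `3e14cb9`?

Reachable from abbdec5: {2677fa0, 2cf21f7, 30fc97d, 3d04a36, 458837f, 4b79590, 5a65c88, 6a612f0, 6d4b0c9, 85edf4d, a2b29c5, a45dd04, abbdec5, b253995, c957db1, fff0453}.
Reachable from 3e14cb9: {3d04a36, 3e14cb9, b253995, c957db1}.
In abbdec5's history but not 3e14cb9's: {2677fa0, 2cf21f7, 30fc97d, 458837f, 4b79590, 5a65c88, 6a612f0, 6d4b0c9, 85edf4d, a2b29c5, a45dd04, abbdec5, fff0453} — 13 commits.

13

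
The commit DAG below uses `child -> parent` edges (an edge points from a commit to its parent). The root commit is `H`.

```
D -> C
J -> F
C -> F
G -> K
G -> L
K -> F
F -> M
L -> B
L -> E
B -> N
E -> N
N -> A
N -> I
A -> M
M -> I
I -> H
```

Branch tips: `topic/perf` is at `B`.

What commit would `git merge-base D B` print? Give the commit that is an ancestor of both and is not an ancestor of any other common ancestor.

Ancestors of D: {C, D, F, H, I, M}.
Ancestors of B: {A, B, H, I, M, N}.
Common ancestors: {H, I, M}.
Among these, M is not an ancestor of any other common ancestor — it is the merge base.

M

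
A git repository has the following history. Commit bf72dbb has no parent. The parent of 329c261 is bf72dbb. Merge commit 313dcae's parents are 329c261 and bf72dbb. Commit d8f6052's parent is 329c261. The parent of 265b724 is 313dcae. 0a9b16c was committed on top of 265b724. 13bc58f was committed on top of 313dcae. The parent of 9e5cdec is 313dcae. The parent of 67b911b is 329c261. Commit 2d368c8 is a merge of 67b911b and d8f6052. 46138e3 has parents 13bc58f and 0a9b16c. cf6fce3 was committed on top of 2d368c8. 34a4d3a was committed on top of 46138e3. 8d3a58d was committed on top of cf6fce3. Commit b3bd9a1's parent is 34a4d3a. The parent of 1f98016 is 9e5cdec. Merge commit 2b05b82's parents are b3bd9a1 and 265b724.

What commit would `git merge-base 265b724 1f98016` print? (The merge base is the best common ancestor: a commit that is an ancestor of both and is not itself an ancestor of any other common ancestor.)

Ancestors of 265b724: {265b724, 313dcae, 329c261, bf72dbb}.
Ancestors of 1f98016: {1f98016, 313dcae, 329c261, 9e5cdec, bf72dbb}.
Common ancestors: {313dcae, 329c261, bf72dbb}.
Among these, 313dcae is not an ancestor of any other common ancestor — it is the merge base.

313dcae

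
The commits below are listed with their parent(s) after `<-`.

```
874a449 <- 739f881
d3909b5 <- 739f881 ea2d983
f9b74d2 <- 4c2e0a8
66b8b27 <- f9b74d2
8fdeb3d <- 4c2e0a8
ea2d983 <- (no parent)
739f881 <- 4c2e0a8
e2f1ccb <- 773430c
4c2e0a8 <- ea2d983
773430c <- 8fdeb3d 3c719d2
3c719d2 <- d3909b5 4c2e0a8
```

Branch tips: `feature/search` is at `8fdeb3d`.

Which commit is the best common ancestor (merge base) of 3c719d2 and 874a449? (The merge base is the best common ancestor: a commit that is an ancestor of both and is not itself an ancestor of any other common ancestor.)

Ancestors of 3c719d2: {3c719d2, 4c2e0a8, 739f881, d3909b5, ea2d983}.
Ancestors of 874a449: {4c2e0a8, 739f881, 874a449, ea2d983}.
Common ancestors: {4c2e0a8, 739f881, ea2d983}.
Among these, 739f881 is not an ancestor of any other common ancestor — it is the merge base.

739f881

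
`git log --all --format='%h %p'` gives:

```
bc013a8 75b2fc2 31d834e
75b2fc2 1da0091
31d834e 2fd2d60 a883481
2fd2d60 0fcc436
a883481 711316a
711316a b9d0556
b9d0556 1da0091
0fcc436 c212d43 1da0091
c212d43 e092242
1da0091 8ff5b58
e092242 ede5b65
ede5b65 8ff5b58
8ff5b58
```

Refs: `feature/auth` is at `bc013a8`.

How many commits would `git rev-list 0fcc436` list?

Walking parent pointers from 0fcc436: reachable set = {0fcc436, 1da0091, 8ff5b58, c212d43, e092242, ede5b65}.
That is 6 commits.

6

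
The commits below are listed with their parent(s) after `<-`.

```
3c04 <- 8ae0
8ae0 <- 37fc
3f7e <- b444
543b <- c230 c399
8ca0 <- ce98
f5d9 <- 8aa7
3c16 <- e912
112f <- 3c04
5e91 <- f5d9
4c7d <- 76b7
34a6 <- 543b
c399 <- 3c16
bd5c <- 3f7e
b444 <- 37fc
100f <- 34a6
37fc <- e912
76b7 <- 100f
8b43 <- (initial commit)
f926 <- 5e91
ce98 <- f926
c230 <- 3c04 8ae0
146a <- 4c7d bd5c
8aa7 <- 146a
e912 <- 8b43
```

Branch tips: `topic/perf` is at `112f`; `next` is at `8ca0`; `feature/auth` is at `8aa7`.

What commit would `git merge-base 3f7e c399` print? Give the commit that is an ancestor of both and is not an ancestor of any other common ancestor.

Ancestors of 3f7e: {37fc, 3f7e, 8b43, b444, e912}.
Ancestors of c399: {3c16, 8b43, c399, e912}.
Common ancestors: {8b43, e912}.
Among these, e912 is not an ancestor of any other common ancestor — it is the merge base.

e912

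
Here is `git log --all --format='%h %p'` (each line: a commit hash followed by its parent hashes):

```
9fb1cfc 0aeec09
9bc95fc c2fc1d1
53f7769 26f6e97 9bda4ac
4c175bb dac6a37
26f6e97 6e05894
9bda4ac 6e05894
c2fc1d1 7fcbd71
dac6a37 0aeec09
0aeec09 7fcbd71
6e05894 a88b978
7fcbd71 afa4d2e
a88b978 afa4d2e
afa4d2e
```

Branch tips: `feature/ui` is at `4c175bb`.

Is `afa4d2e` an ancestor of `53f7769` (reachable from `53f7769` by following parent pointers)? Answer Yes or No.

Ancestors of 53f7769 (commits reachable by following parents): {26f6e97, 53f7769, 6e05894, 9bda4ac, a88b978, afa4d2e}.
afa4d2e is in that set, so it is an ancestor of 53f7769.

Yes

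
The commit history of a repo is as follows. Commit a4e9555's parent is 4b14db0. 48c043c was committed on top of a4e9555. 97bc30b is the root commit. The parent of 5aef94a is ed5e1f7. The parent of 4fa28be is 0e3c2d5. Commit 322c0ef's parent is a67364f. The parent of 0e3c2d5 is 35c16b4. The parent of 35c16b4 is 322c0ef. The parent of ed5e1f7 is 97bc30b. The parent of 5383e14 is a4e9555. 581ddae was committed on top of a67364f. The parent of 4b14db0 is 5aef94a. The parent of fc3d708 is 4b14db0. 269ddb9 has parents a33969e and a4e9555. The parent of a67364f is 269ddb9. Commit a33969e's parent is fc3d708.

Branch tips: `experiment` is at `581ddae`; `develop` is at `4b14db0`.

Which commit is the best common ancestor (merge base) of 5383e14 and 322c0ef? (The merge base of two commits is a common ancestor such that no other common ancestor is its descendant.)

Ancestors of 5383e14: {4b14db0, 5383e14, 5aef94a, 97bc30b, a4e9555, ed5e1f7}.
Ancestors of 322c0ef: {269ddb9, 322c0ef, 4b14db0, 5aef94a, 97bc30b, a33969e, a4e9555, a67364f, ed5e1f7, fc3d708}.
Common ancestors: {4b14db0, 5aef94a, 97bc30b, a4e9555, ed5e1f7}.
Among these, a4e9555 is not an ancestor of any other common ancestor — it is the merge base.

a4e9555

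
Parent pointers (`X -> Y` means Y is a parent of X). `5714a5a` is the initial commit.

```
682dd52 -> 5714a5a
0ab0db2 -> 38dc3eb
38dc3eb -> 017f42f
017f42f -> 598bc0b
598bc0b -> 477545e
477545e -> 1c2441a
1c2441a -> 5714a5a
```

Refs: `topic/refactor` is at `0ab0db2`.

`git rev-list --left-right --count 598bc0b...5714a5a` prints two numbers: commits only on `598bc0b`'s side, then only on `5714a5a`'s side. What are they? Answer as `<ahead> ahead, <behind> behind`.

Reachable from 598bc0b: {1c2441a, 477545e, 5714a5a, 598bc0b}.
Reachable from 5714a5a: {5714a5a}.
Only in 598bc0b's history (ahead): {1c2441a, 477545e, 598bc0b} — 3.
Only in 5714a5a's history (behind): {} — 0.

3 ahead, 0 behind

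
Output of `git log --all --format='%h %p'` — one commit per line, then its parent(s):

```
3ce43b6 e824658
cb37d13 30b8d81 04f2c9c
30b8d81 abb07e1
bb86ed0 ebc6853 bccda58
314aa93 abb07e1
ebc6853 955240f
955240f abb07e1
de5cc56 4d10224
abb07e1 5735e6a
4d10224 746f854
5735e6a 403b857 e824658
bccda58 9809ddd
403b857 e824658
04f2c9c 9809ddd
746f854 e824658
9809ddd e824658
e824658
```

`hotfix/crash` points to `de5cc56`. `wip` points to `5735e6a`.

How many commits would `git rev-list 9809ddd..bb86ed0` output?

7

Reachable from bb86ed0: {403b857, 5735e6a, 955240f, 9809ddd, abb07e1, bb86ed0, bccda58, e824658, ebc6853}.
Reachable from 9809ddd: {9809ddd, e824658}.
In bb86ed0's history but not 9809ddd's: {403b857, 5735e6a, 955240f, abb07e1, bb86ed0, bccda58, ebc6853} — 7 commits.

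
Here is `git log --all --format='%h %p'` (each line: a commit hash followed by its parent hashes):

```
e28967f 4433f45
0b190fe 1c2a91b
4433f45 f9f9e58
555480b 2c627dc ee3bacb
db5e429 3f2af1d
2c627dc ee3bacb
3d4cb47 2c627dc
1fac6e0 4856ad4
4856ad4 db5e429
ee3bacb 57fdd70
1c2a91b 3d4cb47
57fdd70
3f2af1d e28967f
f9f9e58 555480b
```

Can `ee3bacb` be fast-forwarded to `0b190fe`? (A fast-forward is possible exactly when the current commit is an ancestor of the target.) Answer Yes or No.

Yes

A fast-forward from ee3bacb to 0b190fe is possible iff ee3bacb is an ancestor of 0b190fe.
Ancestors of 0b190fe: {0b190fe, 1c2a91b, 2c627dc, 3d4cb47, 57fdd70, ee3bacb}.
ee3bacb is among them, so fast-forward is possible.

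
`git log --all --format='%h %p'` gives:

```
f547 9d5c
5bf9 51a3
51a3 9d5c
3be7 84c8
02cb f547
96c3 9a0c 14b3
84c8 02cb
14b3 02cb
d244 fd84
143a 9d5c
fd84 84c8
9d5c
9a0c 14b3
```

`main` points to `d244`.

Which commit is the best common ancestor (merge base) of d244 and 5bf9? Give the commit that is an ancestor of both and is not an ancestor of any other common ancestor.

9d5c

Ancestors of d244: {02cb, 84c8, 9d5c, d244, f547, fd84}.
Ancestors of 5bf9: {51a3, 5bf9, 9d5c}.
Common ancestors: {9d5c}.
The only common ancestor is 9d5c, so it is the merge base.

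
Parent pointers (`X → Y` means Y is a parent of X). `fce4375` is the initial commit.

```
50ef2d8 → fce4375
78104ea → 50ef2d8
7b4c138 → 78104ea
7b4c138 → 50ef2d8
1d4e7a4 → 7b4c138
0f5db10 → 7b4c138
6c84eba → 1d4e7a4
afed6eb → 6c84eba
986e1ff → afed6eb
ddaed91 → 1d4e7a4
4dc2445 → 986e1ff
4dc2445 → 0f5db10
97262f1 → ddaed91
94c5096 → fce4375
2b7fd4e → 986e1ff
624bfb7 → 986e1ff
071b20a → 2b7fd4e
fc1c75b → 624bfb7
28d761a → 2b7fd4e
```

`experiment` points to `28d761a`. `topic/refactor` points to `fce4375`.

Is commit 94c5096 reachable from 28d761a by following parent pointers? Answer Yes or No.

No

Ancestors of 28d761a: {1d4e7a4, 28d761a, 2b7fd4e, 50ef2d8, 6c84eba, 78104ea, 7b4c138, 986e1ff, afed6eb, fce4375}.
94c5096 is not in that set, so it is not an ancestor of 28d761a.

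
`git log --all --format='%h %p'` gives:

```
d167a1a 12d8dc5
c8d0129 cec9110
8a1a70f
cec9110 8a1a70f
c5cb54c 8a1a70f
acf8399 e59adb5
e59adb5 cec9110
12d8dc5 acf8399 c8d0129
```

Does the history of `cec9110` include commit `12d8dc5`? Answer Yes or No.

No

Ancestors of cec9110: {8a1a70f, cec9110}.
12d8dc5 is not in that set, so it is not an ancestor of cec9110.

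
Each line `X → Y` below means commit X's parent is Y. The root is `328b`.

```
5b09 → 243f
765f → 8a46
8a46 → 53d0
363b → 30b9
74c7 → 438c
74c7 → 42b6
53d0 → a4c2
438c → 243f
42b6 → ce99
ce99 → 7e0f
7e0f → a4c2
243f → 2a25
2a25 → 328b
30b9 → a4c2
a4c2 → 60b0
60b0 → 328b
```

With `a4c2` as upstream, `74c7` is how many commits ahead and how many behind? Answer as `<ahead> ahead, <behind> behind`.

Reachable from 74c7: {243f, 2a25, 328b, 42b6, 438c, 60b0, 74c7, 7e0f, a4c2, ce99}.
Reachable from a4c2: {328b, 60b0, a4c2}.
Only in 74c7's history (ahead): {243f, 2a25, 42b6, 438c, 74c7, 7e0f, ce99} — 7.
Only in a4c2's history (behind): {} — 0.

7 ahead, 0 behind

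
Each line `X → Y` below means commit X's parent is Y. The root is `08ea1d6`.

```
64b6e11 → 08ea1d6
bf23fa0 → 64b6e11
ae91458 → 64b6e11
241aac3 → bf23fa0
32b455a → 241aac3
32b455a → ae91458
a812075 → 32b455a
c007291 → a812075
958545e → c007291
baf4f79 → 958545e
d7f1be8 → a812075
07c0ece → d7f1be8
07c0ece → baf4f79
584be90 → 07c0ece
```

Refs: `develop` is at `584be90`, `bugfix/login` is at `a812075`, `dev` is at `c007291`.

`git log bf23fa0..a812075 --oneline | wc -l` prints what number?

4

Reachable from a812075: {08ea1d6, 241aac3, 32b455a, 64b6e11, a812075, ae91458, bf23fa0}.
Reachable from bf23fa0: {08ea1d6, 64b6e11, bf23fa0}.
In a812075's history but not bf23fa0's: {241aac3, 32b455a, a812075, ae91458} — 4 commits.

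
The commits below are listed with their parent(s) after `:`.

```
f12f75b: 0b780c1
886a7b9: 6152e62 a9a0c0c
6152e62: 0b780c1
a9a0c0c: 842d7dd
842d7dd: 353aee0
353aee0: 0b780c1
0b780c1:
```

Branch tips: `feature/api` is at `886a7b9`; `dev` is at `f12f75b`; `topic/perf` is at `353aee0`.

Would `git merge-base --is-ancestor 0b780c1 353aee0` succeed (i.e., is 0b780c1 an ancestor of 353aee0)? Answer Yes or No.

Yes

Ancestors of 353aee0 (commits reachable by following parents): {0b780c1, 353aee0}.
0b780c1 is in that set, so it is an ancestor of 353aee0.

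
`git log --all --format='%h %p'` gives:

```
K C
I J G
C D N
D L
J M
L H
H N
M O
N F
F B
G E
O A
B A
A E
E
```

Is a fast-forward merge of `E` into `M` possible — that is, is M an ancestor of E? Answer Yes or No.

No

A fast-forward from M to E is possible iff M is an ancestor of E.
Ancestors of E: {E}.
M is not among them, so fast-forward is not possible.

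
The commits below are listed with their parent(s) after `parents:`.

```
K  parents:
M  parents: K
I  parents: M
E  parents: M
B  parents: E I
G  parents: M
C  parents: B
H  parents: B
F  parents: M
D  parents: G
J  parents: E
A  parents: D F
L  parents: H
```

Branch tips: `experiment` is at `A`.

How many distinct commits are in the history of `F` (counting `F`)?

3

Walking parent pointers from F: reachable set = {F, K, M}.
That is 3 commits.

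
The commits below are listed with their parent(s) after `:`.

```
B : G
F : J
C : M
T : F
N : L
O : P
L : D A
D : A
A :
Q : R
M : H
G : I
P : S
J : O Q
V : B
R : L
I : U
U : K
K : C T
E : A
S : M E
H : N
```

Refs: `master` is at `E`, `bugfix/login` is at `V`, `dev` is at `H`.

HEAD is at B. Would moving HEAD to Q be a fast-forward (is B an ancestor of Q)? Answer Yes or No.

A fast-forward from B to Q is possible iff B is an ancestor of Q.
Ancestors of Q: {A, D, L, Q, R}.
B is not among them, so fast-forward is not possible.

No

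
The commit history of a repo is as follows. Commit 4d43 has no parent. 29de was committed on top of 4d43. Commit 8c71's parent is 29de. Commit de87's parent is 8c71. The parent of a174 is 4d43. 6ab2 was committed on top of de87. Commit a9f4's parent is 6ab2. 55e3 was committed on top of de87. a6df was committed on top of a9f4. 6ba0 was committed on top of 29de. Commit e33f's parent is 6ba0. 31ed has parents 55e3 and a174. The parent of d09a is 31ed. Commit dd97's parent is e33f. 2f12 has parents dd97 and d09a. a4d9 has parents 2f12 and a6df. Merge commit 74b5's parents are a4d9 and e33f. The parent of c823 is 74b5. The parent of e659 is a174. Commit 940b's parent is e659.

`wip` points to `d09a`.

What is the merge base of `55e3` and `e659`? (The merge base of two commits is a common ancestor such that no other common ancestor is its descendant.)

4d43

Ancestors of 55e3: {29de, 4d43, 55e3, 8c71, de87}.
Ancestors of e659: {4d43, a174, e659}.
Common ancestors: {4d43}.
The only common ancestor is 4d43, so it is the merge base.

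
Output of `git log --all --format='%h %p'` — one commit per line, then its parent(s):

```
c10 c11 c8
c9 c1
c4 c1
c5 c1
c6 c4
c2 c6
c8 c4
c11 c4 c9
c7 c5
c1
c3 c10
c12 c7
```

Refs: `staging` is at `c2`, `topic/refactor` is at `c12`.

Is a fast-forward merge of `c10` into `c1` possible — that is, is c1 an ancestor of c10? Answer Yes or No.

A fast-forward from c1 to c10 is possible iff c1 is an ancestor of c10.
Ancestors of c10: {c1, c10, c11, c4, c8, c9}.
c1 is among them, so fast-forward is possible.

Yes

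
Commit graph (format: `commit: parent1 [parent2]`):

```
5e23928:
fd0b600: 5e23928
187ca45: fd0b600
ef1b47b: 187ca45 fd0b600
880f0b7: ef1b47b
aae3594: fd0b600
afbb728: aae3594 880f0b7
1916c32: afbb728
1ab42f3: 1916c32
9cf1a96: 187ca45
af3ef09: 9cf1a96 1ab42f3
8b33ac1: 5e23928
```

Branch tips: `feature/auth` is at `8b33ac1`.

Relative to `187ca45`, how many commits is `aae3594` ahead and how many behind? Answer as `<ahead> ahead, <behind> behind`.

Reachable from aae3594: {5e23928, aae3594, fd0b600}.
Reachable from 187ca45: {187ca45, 5e23928, fd0b600}.
Only in aae3594's history (ahead): {aae3594} — 1.
Only in 187ca45's history (behind): {187ca45} — 1.

1 ahead, 1 behind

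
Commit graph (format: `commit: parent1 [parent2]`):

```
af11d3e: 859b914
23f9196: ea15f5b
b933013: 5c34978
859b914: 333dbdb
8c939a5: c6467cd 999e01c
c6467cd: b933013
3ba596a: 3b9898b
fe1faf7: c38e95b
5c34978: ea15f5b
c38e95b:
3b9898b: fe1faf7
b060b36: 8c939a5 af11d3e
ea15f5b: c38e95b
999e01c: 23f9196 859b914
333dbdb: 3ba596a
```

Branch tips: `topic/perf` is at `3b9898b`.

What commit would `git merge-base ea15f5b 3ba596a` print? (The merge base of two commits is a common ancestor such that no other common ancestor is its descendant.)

c38e95b

Ancestors of ea15f5b: {c38e95b, ea15f5b}.
Ancestors of 3ba596a: {3b9898b, 3ba596a, c38e95b, fe1faf7}.
Common ancestors: {c38e95b}.
The only common ancestor is c38e95b, so it is the merge base.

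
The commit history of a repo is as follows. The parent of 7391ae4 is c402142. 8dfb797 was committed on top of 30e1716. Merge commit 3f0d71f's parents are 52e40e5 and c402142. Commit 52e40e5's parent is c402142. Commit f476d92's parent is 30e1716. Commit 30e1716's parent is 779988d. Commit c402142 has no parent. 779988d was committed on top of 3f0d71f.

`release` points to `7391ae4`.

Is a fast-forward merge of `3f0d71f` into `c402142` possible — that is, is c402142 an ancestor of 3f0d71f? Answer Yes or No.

A fast-forward from c402142 to 3f0d71f is possible iff c402142 is an ancestor of 3f0d71f.
Ancestors of 3f0d71f: {3f0d71f, 52e40e5, c402142}.
c402142 is among them, so fast-forward is possible.

Yes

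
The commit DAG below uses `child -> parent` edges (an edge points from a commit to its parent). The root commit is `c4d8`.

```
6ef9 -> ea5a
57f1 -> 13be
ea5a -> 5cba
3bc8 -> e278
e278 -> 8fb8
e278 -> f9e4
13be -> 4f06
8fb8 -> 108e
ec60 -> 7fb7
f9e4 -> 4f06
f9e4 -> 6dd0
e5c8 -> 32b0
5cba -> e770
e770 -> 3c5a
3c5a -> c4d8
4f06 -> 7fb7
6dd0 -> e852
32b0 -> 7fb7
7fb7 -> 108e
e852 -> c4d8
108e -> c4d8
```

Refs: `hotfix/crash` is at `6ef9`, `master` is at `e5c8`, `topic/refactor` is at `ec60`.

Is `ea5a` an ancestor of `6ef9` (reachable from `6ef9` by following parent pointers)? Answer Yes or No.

Yes

Ancestors of 6ef9 (commits reachable by following parents): {3c5a, 5cba, 6ef9, c4d8, e770, ea5a}.
ea5a is in that set, so it is an ancestor of 6ef9.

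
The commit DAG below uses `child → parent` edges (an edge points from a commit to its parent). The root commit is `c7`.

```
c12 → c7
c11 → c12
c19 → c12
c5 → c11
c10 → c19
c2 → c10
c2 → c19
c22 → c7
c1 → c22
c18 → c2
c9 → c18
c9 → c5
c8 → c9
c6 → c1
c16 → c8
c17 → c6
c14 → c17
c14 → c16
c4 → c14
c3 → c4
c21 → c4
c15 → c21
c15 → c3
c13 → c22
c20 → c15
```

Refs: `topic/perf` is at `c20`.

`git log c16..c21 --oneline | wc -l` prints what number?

7

Reachable from c21: {c1, c10, c11, c12, c14, c16, c17, c18, c19, c2, c21, c22, c4, c5, c6, c7, c8, c9}.
Reachable from c16: {c10, c11, c12, c16, c18, c19, c2, c5, c7, c8, c9}.
In c21's history but not c16's: {c1, c14, c17, c21, c22, c4, c6} — 7 commits.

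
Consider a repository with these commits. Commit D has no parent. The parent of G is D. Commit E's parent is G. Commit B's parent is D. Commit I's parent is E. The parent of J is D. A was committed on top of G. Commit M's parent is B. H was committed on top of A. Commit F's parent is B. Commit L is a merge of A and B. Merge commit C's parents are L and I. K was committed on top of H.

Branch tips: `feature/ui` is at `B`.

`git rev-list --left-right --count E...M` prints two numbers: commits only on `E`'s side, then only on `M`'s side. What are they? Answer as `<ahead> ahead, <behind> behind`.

2 ahead, 2 behind

Reachable from E: {D, E, G}.
Reachable from M: {B, D, M}.
Only in E's history (ahead): {E, G} — 2.
Only in M's history (behind): {B, M} — 2.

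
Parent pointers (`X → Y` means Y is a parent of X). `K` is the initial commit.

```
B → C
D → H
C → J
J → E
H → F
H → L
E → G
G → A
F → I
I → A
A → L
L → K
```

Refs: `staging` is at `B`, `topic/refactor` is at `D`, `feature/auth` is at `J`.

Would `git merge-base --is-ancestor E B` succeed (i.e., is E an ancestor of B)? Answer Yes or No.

Yes

Ancestors of B (commits reachable by following parents): {A, B, C, E, G, J, K, L}.
E is in that set, so it is an ancestor of B.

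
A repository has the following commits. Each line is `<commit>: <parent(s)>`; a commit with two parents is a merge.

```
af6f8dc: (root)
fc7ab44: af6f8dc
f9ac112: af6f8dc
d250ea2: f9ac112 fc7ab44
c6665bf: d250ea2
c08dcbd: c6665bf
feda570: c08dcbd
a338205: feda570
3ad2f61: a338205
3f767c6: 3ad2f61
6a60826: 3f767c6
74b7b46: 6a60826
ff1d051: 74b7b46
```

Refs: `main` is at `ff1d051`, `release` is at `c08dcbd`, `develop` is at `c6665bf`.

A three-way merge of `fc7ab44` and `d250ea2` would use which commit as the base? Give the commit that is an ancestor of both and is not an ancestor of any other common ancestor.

Ancestors of fc7ab44: {af6f8dc, fc7ab44}.
Ancestors of d250ea2: {af6f8dc, d250ea2, f9ac112, fc7ab44}.
Common ancestors: {af6f8dc, fc7ab44}.
Among these, fc7ab44 is not an ancestor of any other common ancestor — it is the merge base.

fc7ab44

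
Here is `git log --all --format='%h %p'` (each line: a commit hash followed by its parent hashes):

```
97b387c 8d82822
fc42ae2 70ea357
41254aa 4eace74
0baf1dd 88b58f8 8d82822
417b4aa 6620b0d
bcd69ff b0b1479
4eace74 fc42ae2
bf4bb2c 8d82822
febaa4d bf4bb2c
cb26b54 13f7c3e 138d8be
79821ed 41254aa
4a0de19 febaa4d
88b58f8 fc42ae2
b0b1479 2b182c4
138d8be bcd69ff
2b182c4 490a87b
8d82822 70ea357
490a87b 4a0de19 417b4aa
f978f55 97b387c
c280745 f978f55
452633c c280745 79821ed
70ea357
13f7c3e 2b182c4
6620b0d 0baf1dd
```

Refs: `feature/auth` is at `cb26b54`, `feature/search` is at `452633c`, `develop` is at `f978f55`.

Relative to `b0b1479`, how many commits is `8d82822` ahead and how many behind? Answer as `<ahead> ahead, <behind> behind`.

0 ahead, 11 behind

Reachable from 8d82822: {70ea357, 8d82822}.
Reachable from b0b1479: {0baf1dd, 2b182c4, 417b4aa, 490a87b, 4a0de19, 6620b0d, 70ea357, 88b58f8, 8d82822, b0b1479, bf4bb2c, fc42ae2, febaa4d}.
Only in 8d82822's history (ahead): {} — 0.
Only in b0b1479's history (behind): {0baf1dd, 2b182c4, 417b4aa, 490a87b, 4a0de19, 6620b0d, 88b58f8, b0b1479, bf4bb2c, fc42ae2, febaa4d} — 11.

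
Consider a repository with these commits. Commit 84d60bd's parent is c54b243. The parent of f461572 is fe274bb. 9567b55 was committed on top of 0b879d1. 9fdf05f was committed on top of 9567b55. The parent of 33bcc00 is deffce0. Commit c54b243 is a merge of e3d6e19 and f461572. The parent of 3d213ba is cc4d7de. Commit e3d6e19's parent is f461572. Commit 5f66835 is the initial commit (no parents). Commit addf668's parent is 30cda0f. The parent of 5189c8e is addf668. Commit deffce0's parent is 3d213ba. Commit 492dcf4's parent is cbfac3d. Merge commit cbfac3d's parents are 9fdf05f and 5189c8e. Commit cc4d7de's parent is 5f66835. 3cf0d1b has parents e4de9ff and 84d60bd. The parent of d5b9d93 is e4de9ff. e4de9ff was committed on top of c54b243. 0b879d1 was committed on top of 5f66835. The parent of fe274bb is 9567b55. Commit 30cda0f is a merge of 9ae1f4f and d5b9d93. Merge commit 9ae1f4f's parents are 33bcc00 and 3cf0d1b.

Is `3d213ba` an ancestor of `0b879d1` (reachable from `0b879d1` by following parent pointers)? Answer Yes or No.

Ancestors of 0b879d1: {0b879d1, 5f66835}.
3d213ba is not in that set, so it is not an ancestor of 0b879d1.

No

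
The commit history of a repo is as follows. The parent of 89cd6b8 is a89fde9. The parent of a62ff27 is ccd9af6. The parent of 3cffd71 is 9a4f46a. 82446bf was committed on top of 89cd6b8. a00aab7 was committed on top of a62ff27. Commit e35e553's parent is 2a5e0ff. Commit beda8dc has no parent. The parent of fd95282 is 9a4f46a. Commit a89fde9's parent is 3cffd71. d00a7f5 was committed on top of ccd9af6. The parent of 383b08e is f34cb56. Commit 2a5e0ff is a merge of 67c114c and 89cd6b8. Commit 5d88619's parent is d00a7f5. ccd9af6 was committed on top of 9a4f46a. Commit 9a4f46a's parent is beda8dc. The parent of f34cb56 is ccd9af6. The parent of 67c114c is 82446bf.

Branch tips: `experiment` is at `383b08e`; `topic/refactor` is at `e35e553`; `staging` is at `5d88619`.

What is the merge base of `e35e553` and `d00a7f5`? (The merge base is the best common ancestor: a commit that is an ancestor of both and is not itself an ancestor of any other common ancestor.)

9a4f46a

Ancestors of e35e553: {2a5e0ff, 3cffd71, 67c114c, 82446bf, 89cd6b8, 9a4f46a, a89fde9, beda8dc, e35e553}.
Ancestors of d00a7f5: {9a4f46a, beda8dc, ccd9af6, d00a7f5}.
Common ancestors: {9a4f46a, beda8dc}.
Among these, 9a4f46a is not an ancestor of any other common ancestor — it is the merge base.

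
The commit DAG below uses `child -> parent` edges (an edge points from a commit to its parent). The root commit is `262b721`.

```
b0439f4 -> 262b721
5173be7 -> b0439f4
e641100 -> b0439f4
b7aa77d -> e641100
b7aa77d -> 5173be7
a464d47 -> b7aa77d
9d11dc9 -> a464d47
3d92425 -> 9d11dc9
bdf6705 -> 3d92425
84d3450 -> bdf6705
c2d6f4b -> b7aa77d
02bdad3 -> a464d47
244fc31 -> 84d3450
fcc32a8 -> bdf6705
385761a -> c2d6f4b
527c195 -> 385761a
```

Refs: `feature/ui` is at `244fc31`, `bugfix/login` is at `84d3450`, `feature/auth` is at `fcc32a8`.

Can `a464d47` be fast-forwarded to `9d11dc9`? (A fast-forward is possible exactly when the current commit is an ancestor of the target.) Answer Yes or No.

A fast-forward from a464d47 to 9d11dc9 is possible iff a464d47 is an ancestor of 9d11dc9.
Ancestors of 9d11dc9: {262b721, 5173be7, 9d11dc9, a464d47, b0439f4, b7aa77d, e641100}.
a464d47 is among them, so fast-forward is possible.

Yes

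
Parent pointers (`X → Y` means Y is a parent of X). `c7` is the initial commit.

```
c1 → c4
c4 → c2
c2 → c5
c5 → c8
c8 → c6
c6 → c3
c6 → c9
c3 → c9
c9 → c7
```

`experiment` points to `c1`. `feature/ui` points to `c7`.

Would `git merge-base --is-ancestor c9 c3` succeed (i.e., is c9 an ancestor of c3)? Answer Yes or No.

Yes

Ancestors of c3 (commits reachable by following parents): {c3, c7, c9}.
c9 is in that set, so it is an ancestor of c3.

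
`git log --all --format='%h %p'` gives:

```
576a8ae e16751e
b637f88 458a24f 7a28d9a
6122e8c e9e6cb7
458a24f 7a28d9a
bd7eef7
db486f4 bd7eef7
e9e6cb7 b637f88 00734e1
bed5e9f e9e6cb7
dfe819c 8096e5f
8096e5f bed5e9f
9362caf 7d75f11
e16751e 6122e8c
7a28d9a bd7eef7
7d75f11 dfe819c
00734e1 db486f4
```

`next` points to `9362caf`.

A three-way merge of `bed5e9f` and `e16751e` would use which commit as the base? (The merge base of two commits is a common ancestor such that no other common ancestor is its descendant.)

Ancestors of bed5e9f: {00734e1, 458a24f, 7a28d9a, b637f88, bd7eef7, bed5e9f, db486f4, e9e6cb7}.
Ancestors of e16751e: {00734e1, 458a24f, 6122e8c, 7a28d9a, b637f88, bd7eef7, db486f4, e16751e, e9e6cb7}.
Common ancestors: {00734e1, 458a24f, 7a28d9a, b637f88, bd7eef7, db486f4, e9e6cb7}.
Among these, e9e6cb7 is not an ancestor of any other common ancestor — it is the merge base.

e9e6cb7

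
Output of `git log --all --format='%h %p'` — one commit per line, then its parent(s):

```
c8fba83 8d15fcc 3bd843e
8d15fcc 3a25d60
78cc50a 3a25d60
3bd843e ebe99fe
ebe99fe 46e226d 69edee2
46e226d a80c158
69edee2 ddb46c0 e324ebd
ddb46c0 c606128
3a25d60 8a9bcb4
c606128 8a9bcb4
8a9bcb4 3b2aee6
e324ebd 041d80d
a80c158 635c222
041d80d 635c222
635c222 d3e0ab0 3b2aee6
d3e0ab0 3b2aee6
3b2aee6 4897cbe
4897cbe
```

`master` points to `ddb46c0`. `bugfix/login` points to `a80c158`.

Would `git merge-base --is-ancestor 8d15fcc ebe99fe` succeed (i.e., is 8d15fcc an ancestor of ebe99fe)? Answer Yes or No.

Ancestors of ebe99fe: {041d80d, 3b2aee6, 46e226d, 4897cbe, 635c222, 69edee2, 8a9bcb4, a80c158, c606128, d3e0ab0, ddb46c0, e324ebd, ebe99fe}.
8d15fcc is not in that set, so it is not an ancestor of ebe99fe.

No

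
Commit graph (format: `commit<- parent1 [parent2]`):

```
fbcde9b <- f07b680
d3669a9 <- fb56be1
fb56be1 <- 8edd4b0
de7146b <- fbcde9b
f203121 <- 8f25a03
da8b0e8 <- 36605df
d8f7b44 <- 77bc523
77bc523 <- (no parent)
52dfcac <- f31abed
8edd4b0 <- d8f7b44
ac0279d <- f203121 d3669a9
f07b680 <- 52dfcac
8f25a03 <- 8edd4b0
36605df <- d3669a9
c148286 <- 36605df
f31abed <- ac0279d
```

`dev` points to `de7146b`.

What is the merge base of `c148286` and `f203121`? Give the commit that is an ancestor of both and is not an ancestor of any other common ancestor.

Ancestors of c148286: {36605df, 77bc523, 8edd4b0, c148286, d3669a9, d8f7b44, fb56be1}.
Ancestors of f203121: {77bc523, 8edd4b0, 8f25a03, d8f7b44, f203121}.
Common ancestors: {77bc523, 8edd4b0, d8f7b44}.
Among these, 8edd4b0 is not an ancestor of any other common ancestor — it is the merge base.

8edd4b0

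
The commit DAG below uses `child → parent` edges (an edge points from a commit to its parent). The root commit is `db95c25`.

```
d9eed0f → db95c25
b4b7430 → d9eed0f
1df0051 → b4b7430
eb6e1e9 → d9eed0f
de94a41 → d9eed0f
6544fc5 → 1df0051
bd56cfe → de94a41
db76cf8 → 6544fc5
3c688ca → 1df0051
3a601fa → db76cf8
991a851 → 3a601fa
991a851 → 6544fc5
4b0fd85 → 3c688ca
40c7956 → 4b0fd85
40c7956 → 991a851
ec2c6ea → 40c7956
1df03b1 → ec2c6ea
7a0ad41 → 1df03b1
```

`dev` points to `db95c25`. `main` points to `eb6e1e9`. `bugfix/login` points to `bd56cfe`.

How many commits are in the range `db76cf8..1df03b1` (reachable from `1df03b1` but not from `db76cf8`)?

Reachable from 1df03b1: {1df0051, 1df03b1, 3a601fa, 3c688ca, 40c7956, 4b0fd85, 6544fc5, 991a851, b4b7430, d9eed0f, db76cf8, db95c25, ec2c6ea}.
Reachable from db76cf8: {1df0051, 6544fc5, b4b7430, d9eed0f, db76cf8, db95c25}.
In 1df03b1's history but not db76cf8's: {1df03b1, 3a601fa, 3c688ca, 40c7956, 4b0fd85, 991a851, ec2c6ea} — 7 commits.

7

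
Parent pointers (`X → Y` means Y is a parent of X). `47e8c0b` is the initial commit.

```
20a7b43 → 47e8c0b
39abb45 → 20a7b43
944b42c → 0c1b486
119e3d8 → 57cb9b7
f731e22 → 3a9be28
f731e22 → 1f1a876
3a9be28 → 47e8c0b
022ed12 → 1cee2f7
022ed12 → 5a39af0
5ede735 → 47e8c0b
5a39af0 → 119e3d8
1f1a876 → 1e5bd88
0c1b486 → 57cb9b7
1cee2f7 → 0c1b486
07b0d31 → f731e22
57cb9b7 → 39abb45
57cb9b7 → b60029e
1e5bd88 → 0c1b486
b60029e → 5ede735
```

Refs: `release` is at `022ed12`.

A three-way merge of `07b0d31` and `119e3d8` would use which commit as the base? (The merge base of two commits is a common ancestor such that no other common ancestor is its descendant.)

57cb9b7

Ancestors of 07b0d31: {07b0d31, 0c1b486, 1e5bd88, 1f1a876, 20a7b43, 39abb45, 3a9be28, 47e8c0b, 57cb9b7, 5ede735, b60029e, f731e22}.
Ancestors of 119e3d8: {119e3d8, 20a7b43, 39abb45, 47e8c0b, 57cb9b7, 5ede735, b60029e}.
Common ancestors: {20a7b43, 39abb45, 47e8c0b, 57cb9b7, 5ede735, b60029e}.
Among these, 57cb9b7 is not an ancestor of any other common ancestor — it is the merge base.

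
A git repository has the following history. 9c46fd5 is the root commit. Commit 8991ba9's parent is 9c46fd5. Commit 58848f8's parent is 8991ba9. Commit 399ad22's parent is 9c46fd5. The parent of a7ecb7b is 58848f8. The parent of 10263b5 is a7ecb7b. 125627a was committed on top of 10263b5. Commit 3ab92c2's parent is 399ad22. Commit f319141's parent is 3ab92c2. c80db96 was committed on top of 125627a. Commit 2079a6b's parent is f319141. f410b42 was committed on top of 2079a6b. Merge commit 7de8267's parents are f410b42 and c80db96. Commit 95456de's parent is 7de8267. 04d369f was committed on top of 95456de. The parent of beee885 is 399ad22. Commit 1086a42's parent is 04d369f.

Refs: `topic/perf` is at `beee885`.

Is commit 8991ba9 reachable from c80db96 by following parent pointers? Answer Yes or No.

Yes

Ancestors of c80db96 (commits reachable by following parents): {10263b5, 125627a, 58848f8, 8991ba9, 9c46fd5, a7ecb7b, c80db96}.
8991ba9 is in that set, so it is an ancestor of c80db96.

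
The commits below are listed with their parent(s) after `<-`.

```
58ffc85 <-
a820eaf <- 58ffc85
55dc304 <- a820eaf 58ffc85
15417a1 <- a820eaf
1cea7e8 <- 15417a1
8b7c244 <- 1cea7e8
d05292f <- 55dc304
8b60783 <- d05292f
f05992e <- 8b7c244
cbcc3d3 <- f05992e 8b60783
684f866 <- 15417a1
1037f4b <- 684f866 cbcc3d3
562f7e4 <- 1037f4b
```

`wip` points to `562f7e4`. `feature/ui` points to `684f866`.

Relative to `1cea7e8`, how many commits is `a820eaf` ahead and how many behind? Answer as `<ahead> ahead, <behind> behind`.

Reachable from a820eaf: {58ffc85, a820eaf}.
Reachable from 1cea7e8: {15417a1, 1cea7e8, 58ffc85, a820eaf}.
Only in a820eaf's history (ahead): {} — 0.
Only in 1cea7e8's history (behind): {15417a1, 1cea7e8} — 2.

0 ahead, 2 behind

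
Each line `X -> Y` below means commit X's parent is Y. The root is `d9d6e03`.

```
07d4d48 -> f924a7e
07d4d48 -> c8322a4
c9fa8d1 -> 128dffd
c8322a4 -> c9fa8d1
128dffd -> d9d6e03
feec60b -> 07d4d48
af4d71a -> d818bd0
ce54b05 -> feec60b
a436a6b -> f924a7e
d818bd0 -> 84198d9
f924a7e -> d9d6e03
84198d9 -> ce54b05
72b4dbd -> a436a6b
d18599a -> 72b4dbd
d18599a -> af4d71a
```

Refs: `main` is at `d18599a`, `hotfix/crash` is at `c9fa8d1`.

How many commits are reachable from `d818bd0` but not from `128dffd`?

Reachable from d818bd0: {07d4d48, 128dffd, 84198d9, c8322a4, c9fa8d1, ce54b05, d818bd0, d9d6e03, f924a7e, feec60b}.
Reachable from 128dffd: {128dffd, d9d6e03}.
In d818bd0's history but not 128dffd's: {07d4d48, 84198d9, c8322a4, c9fa8d1, ce54b05, d818bd0, f924a7e, feec60b} — 8 commits.

8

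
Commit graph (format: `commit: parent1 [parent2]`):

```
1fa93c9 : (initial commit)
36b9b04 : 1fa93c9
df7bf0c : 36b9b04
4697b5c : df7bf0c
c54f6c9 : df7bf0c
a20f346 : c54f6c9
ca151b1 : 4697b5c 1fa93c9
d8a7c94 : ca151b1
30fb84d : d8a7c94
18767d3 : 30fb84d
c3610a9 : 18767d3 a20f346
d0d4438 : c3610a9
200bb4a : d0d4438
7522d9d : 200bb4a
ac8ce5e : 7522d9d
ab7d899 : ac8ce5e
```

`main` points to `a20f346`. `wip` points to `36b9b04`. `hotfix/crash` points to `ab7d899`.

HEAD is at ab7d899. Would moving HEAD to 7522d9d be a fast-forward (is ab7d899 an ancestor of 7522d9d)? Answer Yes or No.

A fast-forward from ab7d899 to 7522d9d is possible iff ab7d899 is an ancestor of 7522d9d.
Ancestors of 7522d9d: {18767d3, 1fa93c9, 200bb4a, 30fb84d, 36b9b04, 4697b5c, 7522d9d, a20f346, c3610a9, c54f6c9, ca151b1, d0d4438, d8a7c94, df7bf0c}.
ab7d899 is not among them, so fast-forward is not possible.

No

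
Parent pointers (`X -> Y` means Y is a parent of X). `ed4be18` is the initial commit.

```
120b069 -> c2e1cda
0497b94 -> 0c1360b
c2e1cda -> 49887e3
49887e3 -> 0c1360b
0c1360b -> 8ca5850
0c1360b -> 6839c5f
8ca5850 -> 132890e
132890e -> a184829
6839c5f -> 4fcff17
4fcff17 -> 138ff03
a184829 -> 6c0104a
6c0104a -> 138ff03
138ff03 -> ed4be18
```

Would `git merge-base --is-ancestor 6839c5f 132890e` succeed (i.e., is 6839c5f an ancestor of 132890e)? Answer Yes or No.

No

Ancestors of 132890e: {132890e, 138ff03, 6c0104a, a184829, ed4be18}.
6839c5f is not in that set, so it is not an ancestor of 132890e.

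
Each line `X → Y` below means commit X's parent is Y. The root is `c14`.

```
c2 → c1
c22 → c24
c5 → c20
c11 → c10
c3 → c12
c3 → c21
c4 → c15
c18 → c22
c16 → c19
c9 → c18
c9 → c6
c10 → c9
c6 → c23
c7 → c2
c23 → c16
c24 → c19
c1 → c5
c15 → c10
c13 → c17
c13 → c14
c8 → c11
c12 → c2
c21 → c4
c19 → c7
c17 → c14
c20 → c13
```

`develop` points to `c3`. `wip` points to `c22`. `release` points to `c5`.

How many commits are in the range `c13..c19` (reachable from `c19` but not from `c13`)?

Reachable from c19: {c1, c13, c14, c17, c19, c2, c20, c5, c7}.
Reachable from c13: {c13, c14, c17}.
In c19's history but not c13's: {c1, c19, c2, c20, c5, c7} — 6 commits.

6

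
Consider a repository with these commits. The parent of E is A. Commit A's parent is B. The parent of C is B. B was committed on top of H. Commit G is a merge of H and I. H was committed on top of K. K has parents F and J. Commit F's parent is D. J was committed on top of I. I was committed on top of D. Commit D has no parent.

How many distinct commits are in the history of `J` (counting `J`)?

3

Walking parent pointers from J: reachable set = {D, I, J}.
That is 3 commits.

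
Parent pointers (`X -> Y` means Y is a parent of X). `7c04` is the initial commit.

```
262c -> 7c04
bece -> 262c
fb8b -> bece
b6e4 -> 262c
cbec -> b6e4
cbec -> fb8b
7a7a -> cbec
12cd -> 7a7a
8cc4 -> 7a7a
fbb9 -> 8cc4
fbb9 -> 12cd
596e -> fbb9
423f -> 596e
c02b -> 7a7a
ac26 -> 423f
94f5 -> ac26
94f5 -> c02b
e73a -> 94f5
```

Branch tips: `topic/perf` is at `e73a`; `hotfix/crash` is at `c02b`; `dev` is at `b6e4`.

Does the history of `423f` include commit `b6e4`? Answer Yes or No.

Ancestors of 423f (commits reachable by following parents): {12cd, 262c, 423f, 596e, 7a7a, 7c04, 8cc4, b6e4, bece, cbec, fb8b, fbb9}.
b6e4 is in that set, so it is an ancestor of 423f.

Yes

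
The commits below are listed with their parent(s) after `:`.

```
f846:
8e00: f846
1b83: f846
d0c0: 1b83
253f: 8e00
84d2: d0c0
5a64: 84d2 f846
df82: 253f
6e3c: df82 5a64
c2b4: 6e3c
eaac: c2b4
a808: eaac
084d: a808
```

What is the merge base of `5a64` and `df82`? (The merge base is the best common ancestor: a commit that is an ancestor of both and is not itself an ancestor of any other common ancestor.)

Ancestors of 5a64: {1b83, 5a64, 84d2, d0c0, f846}.
Ancestors of df82: {253f, 8e00, df82, f846}.
Common ancestors: {f846}.
The only common ancestor is f846, so it is the merge base.

f846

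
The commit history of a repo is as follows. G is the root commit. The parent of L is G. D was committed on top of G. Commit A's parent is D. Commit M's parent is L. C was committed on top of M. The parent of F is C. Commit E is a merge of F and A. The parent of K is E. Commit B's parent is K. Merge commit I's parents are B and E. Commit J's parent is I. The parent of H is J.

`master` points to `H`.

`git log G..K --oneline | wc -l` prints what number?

Reachable from K: {A, C, D, E, F, G, K, L, M}.
Reachable from G: {G}.
In K's history but not G's: {A, C, D, E, F, K, L, M} — 8 commits.

8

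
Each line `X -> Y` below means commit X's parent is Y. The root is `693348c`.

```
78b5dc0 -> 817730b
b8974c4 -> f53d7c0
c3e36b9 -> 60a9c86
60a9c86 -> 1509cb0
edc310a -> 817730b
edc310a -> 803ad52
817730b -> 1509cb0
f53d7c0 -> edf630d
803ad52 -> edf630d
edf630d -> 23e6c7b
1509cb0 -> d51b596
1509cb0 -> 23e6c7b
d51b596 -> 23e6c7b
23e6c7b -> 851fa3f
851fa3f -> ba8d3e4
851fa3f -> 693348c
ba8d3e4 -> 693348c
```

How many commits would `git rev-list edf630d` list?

Walking parent pointers from edf630d: reachable set = {23e6c7b, 693348c, 851fa3f, ba8d3e4, edf630d}.
That is 5 commits.

5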